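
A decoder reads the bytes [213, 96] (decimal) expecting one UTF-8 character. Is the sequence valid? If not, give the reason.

invalid (non-continuation byte where continuation expected)

Leading byte 0xD5 = 11010101 → 2-byte form.
Byte 2 is 0x60 = 01100000, which is not 10xxxxxx — expected a continuation byte.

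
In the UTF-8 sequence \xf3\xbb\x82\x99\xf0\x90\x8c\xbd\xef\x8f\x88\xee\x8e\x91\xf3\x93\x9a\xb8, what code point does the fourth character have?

U+E391

Offset 0: leading byte 0xF3 = 11110011 → 4-byte char #1 = F3 BB 82 99.
Offset 4: leading byte 0xF0 = 11110000 → 4-byte char #2 = F0 90 8C BD.
Offset 8: leading byte 0xEF = 11101111 → 3-byte char #3 = EF 8F 88.
Offset 11: leading byte 0xEE = 11101110 → 3-byte char #4 = EE 8E 91.
Leading byte 0xEE = 11101110 matches 1110xxxx → 3-byte sequence.
Byte 1: 0xEE = 11101110, payload 1110 (4 bits).
Byte 2: 0x8E = 10001110 (10xxxxxx ✓), payload 001110.
Byte 3: 0x91 = 10010001 (10xxxxxx ✓), payload 010001.
Concatenate: 1110001110010001 = 0xE391 (16 bits → U+E391).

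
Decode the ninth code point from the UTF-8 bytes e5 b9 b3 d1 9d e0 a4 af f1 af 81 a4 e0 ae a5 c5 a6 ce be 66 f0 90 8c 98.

Offset 0: leading byte 0xE5 = 11100101 → 3-byte char #1 = E5 B9 B3.
Offset 3: leading byte 0xD1 = 11010001 → 2-byte char #2 = D1 9D.
Offset 5: leading byte 0xE0 = 11100000 → 3-byte char #3 = E0 A4 AF.
Offset 8: leading byte 0xF1 = 11110001 → 4-byte char #4 = F1 AF 81 A4.
Offset 12: leading byte 0xE0 = 11100000 → 3-byte char #5 = E0 AE A5.
Offset 15: leading byte 0xC5 = 11000101 → 2-byte char #6 = C5 A6.
Offset 17: leading byte 0xCE = 11001110 → 2-byte char #7 = CE BE.
Offset 19: leading byte 0x66 = 01100110 → 1-byte char #8 = 66.
Offset 20: leading byte 0xF0 = 11110000 → 4-byte char #9 = F0 90 8C 98.
Leading byte 0xF0 = 11110000 matches 11110xxx → 4-byte sequence.
Byte 1: 0xF0 = 11110000, payload 000 (3 bits).
Byte 2: 0x90 = 10010000 (10xxxxxx ✓), payload 010000.
Byte 3: 0x8C = 10001100 (10xxxxxx ✓), payload 001100.
Byte 4: 0x98 = 10011000 (10xxxxxx ✓), payload 011000.
Concatenate: 000010000001100011000 = 0x10318 (21 bits → U+10318).

U+10318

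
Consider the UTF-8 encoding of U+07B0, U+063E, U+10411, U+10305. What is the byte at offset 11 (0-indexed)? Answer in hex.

U+07B0 → 2-byte form DE B0 at offsets 0–1.
U+063E → 2-byte form D8 BE at offsets 2–3.
U+10411 → 4-byte form F0 90 90 91 at offsets 4–7.
U+10305 → 4-byte form F0 90 8C 85 at offsets 8–11.
Offset 11 falls in char 4's range; it's byte 4 of F0 90 8C 85 = 0x85.

0x85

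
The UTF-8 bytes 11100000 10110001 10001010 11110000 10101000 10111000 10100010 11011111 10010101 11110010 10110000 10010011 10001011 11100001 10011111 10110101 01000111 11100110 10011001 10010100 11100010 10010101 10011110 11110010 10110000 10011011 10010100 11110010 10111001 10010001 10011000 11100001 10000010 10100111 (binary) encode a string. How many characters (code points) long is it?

11

Byte at offset 0: 0xE0 = 11100000 → 3-byte char (#1). Advance 3.
Byte at offset 3: 0xF0 = 11110000 → 4-byte char (#2). Advance 4.
Byte at offset 7: 0xDF = 11011111 → 2-byte char (#3). Advance 2.
Byte at offset 9: 0xF2 = 11110010 → 4-byte char (#4). Advance 4.
Byte at offset 13: 0xE1 = 11100001 → 3-byte char (#5). Advance 3.
Byte at offset 16: 0x47 = 01000111 → 1-byte char (#6). Advance 1.
Byte at offset 17: 0xE6 = 11100110 → 3-byte char (#7). Advance 3.
Byte at offset 20: 0xE2 = 11100010 → 3-byte char (#8). Advance 3.
Byte at offset 23: 0xF2 = 11110010 → 4-byte char (#9). Advance 4.
Byte at offset 27: 0xF2 = 11110010 → 4-byte char (#10). Advance 4.
Byte at offset 31: 0xE1 = 11100001 → 3-byte char (#11). Advance 3.
Reached end at offset 34 after 11 code points.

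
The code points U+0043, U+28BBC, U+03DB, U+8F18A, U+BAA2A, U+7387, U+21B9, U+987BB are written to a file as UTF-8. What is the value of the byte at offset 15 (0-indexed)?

0xE7

U+0043 → 1-byte form 43 at offsets 0–0.
U+28BBC → 4-byte form F0 A8 AE BC at offsets 1–4.
U+03DB → 2-byte form CF 9B at offsets 5–6.
U+8F18A → 4-byte form F2 8F 86 8A at offsets 7–10.
U+BAA2A → 4-byte form F2 BA A8 AA at offsets 11–14.
U+7387 → 3-byte form E7 8E 87 at offsets 15–17.
Offset 15 falls in char 6's range; it's byte 1 of E7 8E 87 = 0xE7.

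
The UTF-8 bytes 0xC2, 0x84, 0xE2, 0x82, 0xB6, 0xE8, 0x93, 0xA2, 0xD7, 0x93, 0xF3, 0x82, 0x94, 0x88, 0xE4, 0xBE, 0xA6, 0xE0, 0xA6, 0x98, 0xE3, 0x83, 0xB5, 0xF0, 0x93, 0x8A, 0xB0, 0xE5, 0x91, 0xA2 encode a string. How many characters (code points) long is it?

10

Byte at offset 0: 0xC2 = 11000010 → 2-byte char (#1). Advance 2.
Byte at offset 2: 0xE2 = 11100010 → 3-byte char (#2). Advance 3.
Byte at offset 5: 0xE8 = 11101000 → 3-byte char (#3). Advance 3.
Byte at offset 8: 0xD7 = 11010111 → 2-byte char (#4). Advance 2.
Byte at offset 10: 0xF3 = 11110011 → 4-byte char (#5). Advance 4.
Byte at offset 14: 0xE4 = 11100100 → 3-byte char (#6). Advance 3.
Byte at offset 17: 0xE0 = 11100000 → 3-byte char (#7). Advance 3.
Byte at offset 20: 0xE3 = 11100011 → 3-byte char (#8). Advance 3.
Byte at offset 23: 0xF0 = 11110000 → 4-byte char (#9). Advance 4.
Byte at offset 27: 0xE5 = 11100101 → 3-byte char (#10). Advance 3.
Reached end at offset 30 after 10 code points.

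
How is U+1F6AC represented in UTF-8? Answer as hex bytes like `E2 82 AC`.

U+1F6AC = 0x1F6AC = 128684 decimal. In range U+10000–U+10FFFF → 4-byte form: 11110xxx 10xxxxxx 10xxxxxx 10xxxxxx.
Binary (21 bits): 000011111011010101100.
Split 3+6+6+6: 000 | 011111 | 011010 | 101100.
Byte 1: 11110000 = 0xF0.
Byte 2: 10011111 = 0x9F.
Byte 3: 10011010 = 0x9A.
Byte 4: 10101100 = 0xAC.

F0 9F 9A AC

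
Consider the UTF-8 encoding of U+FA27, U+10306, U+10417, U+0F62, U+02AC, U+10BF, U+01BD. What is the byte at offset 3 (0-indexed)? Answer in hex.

0xF0

U+FA27 → 3-byte form EF A8 A7 at offsets 0–2.
U+10306 → 4-byte form F0 90 8C 86 at offsets 3–6.
Offset 3 falls in char 2's range; it's byte 1 of F0 90 8C 86 = 0xF0.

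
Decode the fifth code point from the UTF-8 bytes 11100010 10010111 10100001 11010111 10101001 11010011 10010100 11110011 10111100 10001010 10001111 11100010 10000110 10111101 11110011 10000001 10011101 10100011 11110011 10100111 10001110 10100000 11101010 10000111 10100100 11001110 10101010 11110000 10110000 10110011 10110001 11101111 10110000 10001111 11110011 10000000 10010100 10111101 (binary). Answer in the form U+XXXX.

Offset 0: leading byte 0xE2 = 11100010 → 3-byte char #1 = E2 97 A1.
Offset 3: leading byte 0xD7 = 11010111 → 2-byte char #2 = D7 A9.
Offset 5: leading byte 0xD3 = 11010011 → 2-byte char #3 = D3 94.
Offset 7: leading byte 0xF3 = 11110011 → 4-byte char #4 = F3 BC 8A 8F.
Offset 11: leading byte 0xE2 = 11100010 → 3-byte char #5 = E2 86 BD.
Leading byte 0xE2 = 11100010 matches 1110xxxx → 3-byte sequence.
Byte 1: 0xE2 = 11100010, payload 0010 (4 bits).
Byte 2: 0x86 = 10000110 (10xxxxxx ✓), payload 000110.
Byte 3: 0xBD = 10111101 (10xxxxxx ✓), payload 111101.
Concatenate: 0010000110111101 = 0x21BD (16 bits → U+21BD).

U+21BD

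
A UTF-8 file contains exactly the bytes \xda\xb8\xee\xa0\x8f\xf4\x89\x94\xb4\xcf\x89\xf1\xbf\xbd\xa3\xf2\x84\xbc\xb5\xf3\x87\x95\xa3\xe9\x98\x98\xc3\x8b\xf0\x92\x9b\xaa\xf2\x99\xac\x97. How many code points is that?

Byte at offset 0: 0xDA = 11011010 → 2-byte char (#1). Advance 2.
Byte at offset 2: 0xEE = 11101110 → 3-byte char (#2). Advance 3.
Byte at offset 5: 0xF4 = 11110100 → 4-byte char (#3). Advance 4.
Byte at offset 9: 0xCF = 11001111 → 2-byte char (#4). Advance 2.
Byte at offset 11: 0xF1 = 11110001 → 4-byte char (#5). Advance 4.
Byte at offset 15: 0xF2 = 11110010 → 4-byte char (#6). Advance 4.
Byte at offset 19: 0xF3 = 11110011 → 4-byte char (#7). Advance 4.
Byte at offset 23: 0xE9 = 11101001 → 3-byte char (#8). Advance 3.
Byte at offset 26: 0xC3 = 11000011 → 2-byte char (#9). Advance 2.
Byte at offset 28: 0xF0 = 11110000 → 4-byte char (#10). Advance 4.
Byte at offset 32: 0xF2 = 11110010 → 4-byte char (#11). Advance 4.
Reached end at offset 36 after 11 code points.

11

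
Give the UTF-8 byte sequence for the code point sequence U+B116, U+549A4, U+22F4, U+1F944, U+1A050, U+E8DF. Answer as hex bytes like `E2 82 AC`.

EB 84 96 F1 94 A6 A4 E2 8B B4 F0 9F A5 84 F0 9A 81 90 EE A3 9F

U+B116: 3-byte form → EB 84 96.
U+549A4: 4-byte form → F1 94 A6 A4.
U+22F4: 3-byte form → E2 8B B4.
U+1F944: 4-byte form → F0 9F A5 84.
U+1A050: 4-byte form → F0 9A 81 90.
U+E8DF: 3-byte form → EE A3 9F.
Concatenated (21 bytes): EB 84 96 F1 94 A6 A4 E2 8B B4 F0 9F A5 84 F0 9A 81 90 EE A3 9F.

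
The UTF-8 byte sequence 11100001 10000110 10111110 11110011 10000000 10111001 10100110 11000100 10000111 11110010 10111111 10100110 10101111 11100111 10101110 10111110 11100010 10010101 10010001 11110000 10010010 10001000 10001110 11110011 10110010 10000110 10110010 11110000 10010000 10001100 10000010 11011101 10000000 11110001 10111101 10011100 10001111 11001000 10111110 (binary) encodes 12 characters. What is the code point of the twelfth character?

U+023E

Offset 0: leading byte 0xE1 = 11100001 → 3-byte char #1 = E1 86 BE.
Offset 3: leading byte 0xF3 = 11110011 → 4-byte char #2 = F3 80 B9 A6.
Offset 7: leading byte 0xC4 = 11000100 → 2-byte char #3 = C4 87.
Offset 9: leading byte 0xF2 = 11110010 → 4-byte char #4 = F2 BF A6 AF.
Offset 13: leading byte 0xE7 = 11100111 → 3-byte char #5 = E7 AE BE.
Offset 16: leading byte 0xE2 = 11100010 → 3-byte char #6 = E2 95 91.
Offset 19: leading byte 0xF0 = 11110000 → 4-byte char #7 = F0 92 88 8E.
Offset 23: leading byte 0xF3 = 11110011 → 4-byte char #8 = F3 B2 86 B2.
Offset 27: leading byte 0xF0 = 11110000 → 4-byte char #9 = F0 90 8C 82.
Offset 31: leading byte 0xDD = 11011101 → 2-byte char #10 = DD 80.
Offset 33: leading byte 0xF1 = 11110001 → 4-byte char #11 = F1 BD 9C 8F.
Offset 37: leading byte 0xC8 = 11001000 → 2-byte char #12 = C8 BE.
Leading byte 0xC8 = 11001000 matches 110xxxxx → 2-byte sequence.
Byte 1: 0xC8 = 11001000, payload 01000 (5 bits).
Byte 2: 0xBE = 10111110 (10xxxxxx ✓), payload 111110.
Concatenate: 01000111110 = 0x23E (11 bits → U+023E).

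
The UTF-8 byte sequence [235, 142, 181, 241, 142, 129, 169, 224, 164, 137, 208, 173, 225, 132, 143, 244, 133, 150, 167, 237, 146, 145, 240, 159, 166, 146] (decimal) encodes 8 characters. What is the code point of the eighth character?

U+1F992

Offset 0: leading byte 0xEB = 11101011 → 3-byte char #1 = EB 8E B5.
Offset 3: leading byte 0xF1 = 11110001 → 4-byte char #2 = F1 8E 81 A9.
Offset 7: leading byte 0xE0 = 11100000 → 3-byte char #3 = E0 A4 89.
Offset 10: leading byte 0xD0 = 11010000 → 2-byte char #4 = D0 AD.
Offset 12: leading byte 0xE1 = 11100001 → 3-byte char #5 = E1 84 8F.
Offset 15: leading byte 0xF4 = 11110100 → 4-byte char #6 = F4 85 96 A7.
Offset 19: leading byte 0xED = 11101101 → 3-byte char #7 = ED 92 91.
Offset 22: leading byte 0xF0 = 11110000 → 4-byte char #8 = F0 9F A6 92.
Leading byte 0xF0 = 11110000 matches 11110xxx → 4-byte sequence.
Byte 1: 0xF0 = 11110000, payload 000 (3 bits).
Byte 2: 0x9F = 10011111 (10xxxxxx ✓), payload 011111.
Byte 3: 0xA6 = 10100110 (10xxxxxx ✓), payload 100110.
Byte 4: 0x92 = 10010010 (10xxxxxx ✓), payload 010010.
Concatenate: 000011111100110010010 = 0x1F992 (21 bits → U+1F992).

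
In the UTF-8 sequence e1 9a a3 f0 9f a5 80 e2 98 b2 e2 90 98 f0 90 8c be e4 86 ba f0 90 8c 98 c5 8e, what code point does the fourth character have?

Offset 0: leading byte 0xE1 = 11100001 → 3-byte char #1 = E1 9A A3.
Offset 3: leading byte 0xF0 = 11110000 → 4-byte char #2 = F0 9F A5 80.
Offset 7: leading byte 0xE2 = 11100010 → 3-byte char #3 = E2 98 B2.
Offset 10: leading byte 0xE2 = 11100010 → 3-byte char #4 = E2 90 98.
Leading byte 0xE2 = 11100010 matches 1110xxxx → 3-byte sequence.
Byte 1: 0xE2 = 11100010, payload 0010 (4 bits).
Byte 2: 0x90 = 10010000 (10xxxxxx ✓), payload 010000.
Byte 3: 0x98 = 10011000 (10xxxxxx ✓), payload 011000.
Concatenate: 0010010000011000 = 0x2418 (16 bits → U+2418).

U+2418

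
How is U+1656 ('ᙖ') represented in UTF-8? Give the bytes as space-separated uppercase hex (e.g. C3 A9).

U+1656 = 0x1656 = 5718 decimal. In range U+0800–U+FFFF → 3-byte form: 1110xxxx 10xxxxxx 10xxxxxx.
Binary (16 bits): 0001011001010110.
Split 4+6+6: 0001 | 011001 | 010110.
Byte 1: 11100001 = 0xE1.
Byte 2: 10011001 = 0x99.
Byte 3: 10010110 = 0x96.

E1 99 96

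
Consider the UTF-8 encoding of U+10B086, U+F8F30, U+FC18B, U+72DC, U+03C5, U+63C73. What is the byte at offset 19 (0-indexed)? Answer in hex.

U+10B086 → 4-byte form F4 8B 82 86 at offsets 0–3.
U+F8F30 → 4-byte form F3 B8 BC B0 at offsets 4–7.
U+FC18B → 4-byte form F3 BC 86 8B at offsets 8–11.
U+72DC → 3-byte form E7 8B 9C at offsets 12–14.
U+03C5 → 2-byte form CF 85 at offsets 15–16.
U+63C73 → 4-byte form F1 A3 B1 B3 at offsets 17–20.
Offset 19 falls in char 6's range; it's byte 3 of F1 A3 B1 B3 = 0xB1.

0xB1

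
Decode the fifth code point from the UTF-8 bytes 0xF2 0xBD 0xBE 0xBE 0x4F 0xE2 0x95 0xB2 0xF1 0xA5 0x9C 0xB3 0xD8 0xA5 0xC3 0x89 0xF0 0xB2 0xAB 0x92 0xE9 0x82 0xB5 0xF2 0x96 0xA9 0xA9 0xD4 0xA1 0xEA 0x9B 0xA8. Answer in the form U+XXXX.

Offset 0: leading byte 0xF2 = 11110010 → 4-byte char #1 = F2 BD BE BE.
Offset 4: leading byte 0x4F = 01001111 → 1-byte char #2 = 4F.
Offset 5: leading byte 0xE2 = 11100010 → 3-byte char #3 = E2 95 B2.
Offset 8: leading byte 0xF1 = 11110001 → 4-byte char #4 = F1 A5 9C B3.
Offset 12: leading byte 0xD8 = 11011000 → 2-byte char #5 = D8 A5.
Leading byte 0xD8 = 11011000 matches 110xxxxx → 2-byte sequence.
Byte 1: 0xD8 = 11011000, payload 11000 (5 bits).
Byte 2: 0xA5 = 10100101 (10xxxxxx ✓), payload 100101.
Concatenate: 11000100101 = 0x625 (11 bits → U+0625).

U+0625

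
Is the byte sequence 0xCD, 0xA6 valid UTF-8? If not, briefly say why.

Leading byte 0xCD = 11001101 → 2-byte form.
Continuation bytes 0xA6=10100110 all match 10xxxxxx.
Decoded value 0x366 is ≥ 0x80 (shortest form) and not a surrogate.

valid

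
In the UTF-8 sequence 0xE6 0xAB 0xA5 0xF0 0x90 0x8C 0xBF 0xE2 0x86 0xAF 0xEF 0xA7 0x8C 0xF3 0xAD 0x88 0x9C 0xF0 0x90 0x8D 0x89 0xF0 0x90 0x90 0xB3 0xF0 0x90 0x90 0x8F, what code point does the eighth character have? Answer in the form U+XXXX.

U+1040F

Offset 0: leading byte 0xE6 = 11100110 → 3-byte char #1 = E6 AB A5.
Offset 3: leading byte 0xF0 = 11110000 → 4-byte char #2 = F0 90 8C BF.
Offset 7: leading byte 0xE2 = 11100010 → 3-byte char #3 = E2 86 AF.
Offset 10: leading byte 0xEF = 11101111 → 3-byte char #4 = EF A7 8C.
Offset 13: leading byte 0xF3 = 11110011 → 4-byte char #5 = F3 AD 88 9C.
Offset 17: leading byte 0xF0 = 11110000 → 4-byte char #6 = F0 90 8D 89.
Offset 21: leading byte 0xF0 = 11110000 → 4-byte char #7 = F0 90 90 B3.
Offset 25: leading byte 0xF0 = 11110000 → 4-byte char #8 = F0 90 90 8F.
Leading byte 0xF0 = 11110000 matches 11110xxx → 4-byte sequence.
Byte 1: 0xF0 = 11110000, payload 000 (3 bits).
Byte 2: 0x90 = 10010000 (10xxxxxx ✓), payload 010000.
Byte 3: 0x90 = 10010000 (10xxxxxx ✓), payload 010000.
Byte 4: 0x8F = 10001111 (10xxxxxx ✓), payload 001111.
Concatenate: 000010000010000001111 = 0x1040F (21 bits → U+1040F).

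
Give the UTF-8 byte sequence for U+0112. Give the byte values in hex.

C4 92

U+0112 = 0x112 = 274 decimal. In range U+0080–U+07FF → 2-byte form: 110xxxxx 10xxxxxx.
Binary (11 bits): 00100010010.
Split 5+6: 00100 | 010010.
Byte 1: 11000100 = 0xC4.
Byte 2: 10010010 = 0x92.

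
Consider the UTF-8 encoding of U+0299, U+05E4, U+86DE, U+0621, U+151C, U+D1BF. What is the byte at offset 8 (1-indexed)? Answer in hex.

0xD8

1-indexed offset 8 is 0-indexed offset 7.
U+0299 → 2-byte form CA 99 at offsets 0–1.
U+05E4 → 2-byte form D7 A4 at offsets 2–3.
U+86DE → 3-byte form E8 9B 9E at offsets 4–6.
U+0621 → 2-byte form D8 A1 at offsets 7–8.
Offset 7 falls in char 4's range; it's byte 1 of D8 A1 = 0xD8.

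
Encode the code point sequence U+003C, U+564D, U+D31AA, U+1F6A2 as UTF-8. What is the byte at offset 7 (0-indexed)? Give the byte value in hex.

U+003C → 1-byte form 3C at offsets 0–0.
U+564D → 3-byte form E5 99 8D at offsets 1–3.
U+D31AA → 4-byte form F3 93 86 AA at offsets 4–7.
Offset 7 falls in char 3's range; it's byte 4 of F3 93 86 AA = 0xAA.

0xAA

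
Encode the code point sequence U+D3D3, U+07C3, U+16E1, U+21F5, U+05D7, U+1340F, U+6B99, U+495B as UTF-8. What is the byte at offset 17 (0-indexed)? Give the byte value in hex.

0xE6

U+D3D3 → 3-byte form ED 8F 93 at offsets 0–2.
U+07C3 → 2-byte form DF 83 at offsets 3–4.
U+16E1 → 3-byte form E1 9B A1 at offsets 5–7.
U+21F5 → 3-byte form E2 87 B5 at offsets 8–10.
U+05D7 → 2-byte form D7 97 at offsets 11–12.
U+1340F → 4-byte form F0 93 90 8F at offsets 13–16.
U+6B99 → 3-byte form E6 AE 99 at offsets 17–19.
Offset 17 falls in char 7's range; it's byte 1 of E6 AE 99 = 0xE6.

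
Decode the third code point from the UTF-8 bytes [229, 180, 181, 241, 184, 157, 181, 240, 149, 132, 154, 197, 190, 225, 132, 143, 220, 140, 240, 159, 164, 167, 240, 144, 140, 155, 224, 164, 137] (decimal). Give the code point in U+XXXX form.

U+1511A

Offset 0: leading byte 0xE5 = 11100101 → 3-byte char #1 = E5 B4 B5.
Offset 3: leading byte 0xF1 = 11110001 → 4-byte char #2 = F1 B8 9D B5.
Offset 7: leading byte 0xF0 = 11110000 → 4-byte char #3 = F0 95 84 9A.
Leading byte 0xF0 = 11110000 matches 11110xxx → 4-byte sequence.
Byte 1: 0xF0 = 11110000, payload 000 (3 bits).
Byte 2: 0x95 = 10010101 (10xxxxxx ✓), payload 010101.
Byte 3: 0x84 = 10000100 (10xxxxxx ✓), payload 000100.
Byte 4: 0x9A = 10011010 (10xxxxxx ✓), payload 011010.
Concatenate: 000010101000100011010 = 0x1511A (21 bits → U+1511A).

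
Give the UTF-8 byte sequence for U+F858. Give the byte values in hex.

EF A1 98

U+F858 = 0xF858 = 63576 decimal. In range U+0800–U+FFFF → 3-byte form: 1110xxxx 10xxxxxx 10xxxxxx.
Binary (16 bits): 1111100001011000.
Split 4+6+6: 1111 | 100001 | 011000.
Byte 1: 11101111 = 0xEF.
Byte 2: 10100001 = 0xA1.
Byte 3: 10011000 = 0x98.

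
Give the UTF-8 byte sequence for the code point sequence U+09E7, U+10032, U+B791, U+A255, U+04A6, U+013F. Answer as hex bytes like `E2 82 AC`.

E0 A7 A7 F0 90 80 B2 EB 9E 91 EA 89 95 D2 A6 C4 BF

U+09E7: 3-byte form → E0 A7 A7.
U+10032: 4-byte form → F0 90 80 B2.
U+B791: 3-byte form → EB 9E 91.
U+A255: 3-byte form → EA 89 95.
U+04A6: 2-byte form → D2 A6.
U+013F: 2-byte form → C4 BF.
Concatenated (17 bytes): E0 A7 A7 F0 90 80 B2 EB 9E 91 EA 89 95 D2 A6 C4 BF.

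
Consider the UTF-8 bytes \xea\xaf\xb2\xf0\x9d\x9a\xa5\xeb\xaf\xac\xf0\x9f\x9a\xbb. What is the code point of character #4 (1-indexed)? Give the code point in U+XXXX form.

U+1F6BB

Offset 0: leading byte 0xEA = 11101010 → 3-byte char #1 = EA AF B2.
Offset 3: leading byte 0xF0 = 11110000 → 4-byte char #2 = F0 9D 9A A5.
Offset 7: leading byte 0xEB = 11101011 → 3-byte char #3 = EB AF AC.
Offset 10: leading byte 0xF0 = 11110000 → 4-byte char #4 = F0 9F 9A BB.
Leading byte 0xF0 = 11110000 matches 11110xxx → 4-byte sequence.
Byte 1: 0xF0 = 11110000, payload 000 (3 bits).
Byte 2: 0x9F = 10011111 (10xxxxxx ✓), payload 011111.
Byte 3: 0x9A = 10011010 (10xxxxxx ✓), payload 011010.
Byte 4: 0xBB = 10111011 (10xxxxxx ✓), payload 111011.
Concatenate: 000011111011010111011 = 0x1F6BB (21 bits → U+1F6BB).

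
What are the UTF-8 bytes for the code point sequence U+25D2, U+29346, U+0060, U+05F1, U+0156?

E2 97 92 F0 A9 8D 86 60 D7 B1 C5 96

U+25D2: 3-byte form → E2 97 92.
U+29346: 4-byte form → F0 A9 8D 86.
U+0060: 1-byte form → 60.
U+05F1: 2-byte form → D7 B1.
U+0156: 2-byte form → C5 96.
Concatenated (12 bytes): E2 97 92 F0 A9 8D 86 60 D7 B1 C5 96.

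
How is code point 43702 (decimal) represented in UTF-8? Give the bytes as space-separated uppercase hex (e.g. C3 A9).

U+AAB6 = 0xAAB6 = 43702 decimal. In range U+0800–U+FFFF → 3-byte form: 1110xxxx 10xxxxxx 10xxxxxx.
Binary (16 bits): 1010101010110110.
Split 4+6+6: 1010 | 101010 | 110110.
Byte 1: 11101010 = 0xEA.
Byte 2: 10101010 = 0xAA.
Byte 3: 10110110 = 0xB6.

EA AA B6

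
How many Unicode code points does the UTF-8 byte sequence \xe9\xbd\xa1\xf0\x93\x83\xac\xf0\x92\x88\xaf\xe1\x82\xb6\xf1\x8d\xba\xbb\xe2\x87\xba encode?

6

Byte at offset 0: 0xE9 = 11101001 → 3-byte char (#1). Advance 3.
Byte at offset 3: 0xF0 = 11110000 → 4-byte char (#2). Advance 4.
Byte at offset 7: 0xF0 = 11110000 → 4-byte char (#3). Advance 4.
Byte at offset 11: 0xE1 = 11100001 → 3-byte char (#4). Advance 3.
Byte at offset 14: 0xF1 = 11110001 → 4-byte char (#5). Advance 4.
Byte at offset 18: 0xE2 = 11100010 → 3-byte char (#6). Advance 3.
Reached end at offset 21 after 6 code points.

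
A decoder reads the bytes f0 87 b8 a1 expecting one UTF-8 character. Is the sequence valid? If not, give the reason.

invalid (overlong encoding)

Leading byte 0xF0 = 11110000 → 4-byte form.
Continuation bytes all match 10xxxxxx. Payload decodes to 0x7E21.
But 0x7E21 < 0x10000, the minimum for a 4-byte sequence — this is an overlong encoding.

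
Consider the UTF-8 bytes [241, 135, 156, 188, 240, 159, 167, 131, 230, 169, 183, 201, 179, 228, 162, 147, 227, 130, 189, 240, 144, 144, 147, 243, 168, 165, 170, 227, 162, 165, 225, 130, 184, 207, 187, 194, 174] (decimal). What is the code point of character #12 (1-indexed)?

U+00AE

Offset 0: leading byte 0xF1 = 11110001 → 4-byte char #1 = F1 87 9C BC.
Offset 4: leading byte 0xF0 = 11110000 → 4-byte char #2 = F0 9F A7 83.
Offset 8: leading byte 0xE6 = 11100110 → 3-byte char #3 = E6 A9 B7.
Offset 11: leading byte 0xC9 = 11001001 → 2-byte char #4 = C9 B3.
Offset 13: leading byte 0xE4 = 11100100 → 3-byte char #5 = E4 A2 93.
Offset 16: leading byte 0xE3 = 11100011 → 3-byte char #6 = E3 82 BD.
Offset 19: leading byte 0xF0 = 11110000 → 4-byte char #7 = F0 90 90 93.
Offset 23: leading byte 0xF3 = 11110011 → 4-byte char #8 = F3 A8 A5 AA.
Offset 27: leading byte 0xE3 = 11100011 → 3-byte char #9 = E3 A2 A5.
Offset 30: leading byte 0xE1 = 11100001 → 3-byte char #10 = E1 82 B8.
Offset 33: leading byte 0xCF = 11001111 → 2-byte char #11 = CF BB.
Offset 35: leading byte 0xC2 = 11000010 → 2-byte char #12 = C2 AE.
Leading byte 0xC2 = 11000010 matches 110xxxxx → 2-byte sequence.
Byte 1: 0xC2 = 11000010, payload 00010 (5 bits).
Byte 2: 0xAE = 10101110 (10xxxxxx ✓), payload 101110.
Concatenate: 00010101110 = 0xAE (11 bits → U+00AE).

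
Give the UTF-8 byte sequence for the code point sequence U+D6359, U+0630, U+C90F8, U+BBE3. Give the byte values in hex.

F3 96 8D 99 D8 B0 F3 89 83 B8 EB AF A3

U+D6359: 4-byte form → F3 96 8D 99.
U+0630: 2-byte form → D8 B0.
U+C90F8: 4-byte form → F3 89 83 B8.
U+BBE3: 3-byte form → EB AF A3.
Concatenated (13 bytes): F3 96 8D 99 D8 B0 F3 89 83 B8 EB AF A3.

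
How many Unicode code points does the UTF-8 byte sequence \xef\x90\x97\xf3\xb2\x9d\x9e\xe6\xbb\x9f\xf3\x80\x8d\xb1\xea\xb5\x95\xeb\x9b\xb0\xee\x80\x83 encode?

Byte at offset 0: 0xEF = 11101111 → 3-byte char (#1). Advance 3.
Byte at offset 3: 0xF3 = 11110011 → 4-byte char (#2). Advance 4.
Byte at offset 7: 0xE6 = 11100110 → 3-byte char (#3). Advance 3.
Byte at offset 10: 0xF3 = 11110011 → 4-byte char (#4). Advance 4.
Byte at offset 14: 0xEA = 11101010 → 3-byte char (#5). Advance 3.
Byte at offset 17: 0xEB = 11101011 → 3-byte char (#6). Advance 3.
Byte at offset 20: 0xEE = 11101110 → 3-byte char (#7). Advance 3.
Reached end at offset 23 after 7 code points.

7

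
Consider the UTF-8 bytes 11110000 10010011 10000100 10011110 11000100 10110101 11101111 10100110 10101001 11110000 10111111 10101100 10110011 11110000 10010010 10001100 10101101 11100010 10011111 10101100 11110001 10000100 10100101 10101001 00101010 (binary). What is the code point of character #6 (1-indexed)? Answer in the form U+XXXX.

U+27EC

Offset 0: leading byte 0xF0 = 11110000 → 4-byte char #1 = F0 93 84 9E.
Offset 4: leading byte 0xC4 = 11000100 → 2-byte char #2 = C4 B5.
Offset 6: leading byte 0xEF = 11101111 → 3-byte char #3 = EF A6 A9.
Offset 9: leading byte 0xF0 = 11110000 → 4-byte char #4 = F0 BF AC B3.
Offset 13: leading byte 0xF0 = 11110000 → 4-byte char #5 = F0 92 8C AD.
Offset 17: leading byte 0xE2 = 11100010 → 3-byte char #6 = E2 9F AC.
Leading byte 0xE2 = 11100010 matches 1110xxxx → 3-byte sequence.
Byte 1: 0xE2 = 11100010, payload 0010 (4 bits).
Byte 2: 0x9F = 10011111 (10xxxxxx ✓), payload 011111.
Byte 3: 0xAC = 10101100 (10xxxxxx ✓), payload 101100.
Concatenate: 0010011111101100 = 0x27EC (16 bits → U+27EC).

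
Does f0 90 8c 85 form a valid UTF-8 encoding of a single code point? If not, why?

Leading byte 0xF0 = 11110000 → 4-byte form.
Continuation bytes 0x90=10010000, 0x8C=10001100, 0x85=10000101 all match 10xxxxxx.
Decoded value 0x10305 is ≥ 0x10000 (shortest form) and not a surrogate.

valid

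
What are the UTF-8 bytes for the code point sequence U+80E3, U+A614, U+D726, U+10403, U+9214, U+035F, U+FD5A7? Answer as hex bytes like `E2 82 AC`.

U+80E3: 3-byte form → E8 83 A3.
U+A614: 3-byte form → EA 98 94.
U+D726: 3-byte form → ED 9C A6.
U+10403: 4-byte form → F0 90 90 83.
U+9214: 3-byte form → E9 88 94.
U+035F: 2-byte form → CD 9F.
U+FD5A7: 4-byte form → F3 BD 96 A7.
Concatenated (22 bytes): E8 83 A3 EA 98 94 ED 9C A6 F0 90 90 83 E9 88 94 CD 9F F3 BD 96 A7.

E8 83 A3 EA 98 94 ED 9C A6 F0 90 90 83 E9 88 94 CD 9F F3 BD 96 A7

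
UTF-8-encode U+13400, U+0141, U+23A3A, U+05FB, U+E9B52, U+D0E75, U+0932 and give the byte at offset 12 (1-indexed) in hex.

1-indexed offset 12 is 0-indexed offset 11.
U+13400 → 4-byte form F0 93 90 80 at offsets 0–3.
U+0141 → 2-byte form C5 81 at offsets 4–5.
U+23A3A → 4-byte form F0 A3 A8 BA at offsets 6–9.
U+05FB → 2-byte form D7 BB at offsets 10–11.
Offset 11 falls in char 4's range; it's byte 2 of D7 BB = 0xBB.

0xBB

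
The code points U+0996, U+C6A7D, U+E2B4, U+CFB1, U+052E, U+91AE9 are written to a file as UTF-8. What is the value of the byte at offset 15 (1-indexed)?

0xAE

1-indexed offset 15 is 0-indexed offset 14.
U+0996 → 3-byte form E0 A6 96 at offsets 0–2.
U+C6A7D → 4-byte form F3 86 A9 BD at offsets 3–6.
U+E2B4 → 3-byte form EE 8A B4 at offsets 7–9.
U+CFB1 → 3-byte form EC BE B1 at offsets 10–12.
U+052E → 2-byte form D4 AE at offsets 13–14.
Offset 14 falls in char 5's range; it's byte 2 of D4 AE = 0xAE.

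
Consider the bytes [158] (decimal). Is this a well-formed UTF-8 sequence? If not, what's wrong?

Byte 0x9E = 10011110 has the form 10xxxxxx — a continuation byte — but there is no preceding leading byte.

invalid (continuation byte with no leading byte)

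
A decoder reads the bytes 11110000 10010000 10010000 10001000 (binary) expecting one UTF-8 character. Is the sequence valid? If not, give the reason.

Leading byte 0xF0 = 11110000 → 4-byte form.
Continuation bytes 0x90=10010000, 0x90=10010000, 0x88=10001000 all match 10xxxxxx.
Decoded value 0x10408 is ≥ 0x10000 (shortest form) and not a surrogate.

valid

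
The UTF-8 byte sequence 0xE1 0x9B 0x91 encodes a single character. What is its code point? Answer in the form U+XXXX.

U+16D1

Leading byte 0xE1 = 11100001 matches 1110xxxx → 3-byte sequence.
Byte 1: 0xE1 = 11100001, payload 0001 (4 bits).
Byte 2: 0x9B = 10011011 (10xxxxxx ✓), payload 011011.
Byte 3: 0x91 = 10010001 (10xxxxxx ✓), payload 010001.
Concatenate: 0001011011010001 = 0x16D1 (16 bits → U+16D1).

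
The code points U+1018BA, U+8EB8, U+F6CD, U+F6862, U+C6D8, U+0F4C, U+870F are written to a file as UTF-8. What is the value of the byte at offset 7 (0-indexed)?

0xEF

U+1018BA → 4-byte form F4 81 A2 BA at offsets 0–3.
U+8EB8 → 3-byte form E8 BA B8 at offsets 4–6.
U+F6CD → 3-byte form EF 9B 8D at offsets 7–9.
Offset 7 falls in char 3's range; it's byte 1 of EF 9B 8D = 0xEF.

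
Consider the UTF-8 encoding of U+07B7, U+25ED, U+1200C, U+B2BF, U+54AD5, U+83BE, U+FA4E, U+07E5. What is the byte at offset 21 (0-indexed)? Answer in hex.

0x8E

U+07B7 → 2-byte form DE B7 at offsets 0–1.
U+25ED → 3-byte form E2 97 AD at offsets 2–4.
U+1200C → 4-byte form F0 92 80 8C at offsets 5–8.
U+B2BF → 3-byte form EB 8A BF at offsets 9–11.
U+54AD5 → 4-byte form F1 94 AB 95 at offsets 12–15.
U+83BE → 3-byte form E8 8E BE at offsets 16–18.
U+FA4E → 3-byte form EF A9 8E at offsets 19–21.
Offset 21 falls in char 7's range; it's byte 3 of EF A9 8E = 0x8E.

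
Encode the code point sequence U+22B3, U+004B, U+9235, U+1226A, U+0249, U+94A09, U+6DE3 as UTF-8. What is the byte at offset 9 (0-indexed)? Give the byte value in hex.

0x89

U+22B3 → 3-byte form E2 8A B3 at offsets 0–2.
U+004B → 1-byte form 4B at offsets 3–3.
U+9235 → 3-byte form E9 88 B5 at offsets 4–6.
U+1226A → 4-byte form F0 92 89 AA at offsets 7–10.
Offset 9 falls in char 4's range; it's byte 3 of F0 92 89 AA = 0x89.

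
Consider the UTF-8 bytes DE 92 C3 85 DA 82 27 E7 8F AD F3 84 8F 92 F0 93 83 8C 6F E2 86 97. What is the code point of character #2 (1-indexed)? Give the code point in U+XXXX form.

Offset 0: leading byte 0xDE = 11011110 → 2-byte char #1 = DE 92.
Offset 2: leading byte 0xC3 = 11000011 → 2-byte char #2 = C3 85.
Leading byte 0xC3 = 11000011 matches 110xxxxx → 2-byte sequence.
Byte 1: 0xC3 = 11000011, payload 00011 (5 bits).
Byte 2: 0x85 = 10000101 (10xxxxxx ✓), payload 000101.
Concatenate: 00011000101 = 0xC5 (11 bits → U+00C5).

U+00C5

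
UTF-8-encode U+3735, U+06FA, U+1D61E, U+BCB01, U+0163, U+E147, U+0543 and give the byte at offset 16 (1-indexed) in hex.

1-indexed offset 16 is 0-indexed offset 15.
U+3735 → 3-byte form E3 9C B5 at offsets 0–2.
U+06FA → 2-byte form DB BA at offsets 3–4.
U+1D61E → 4-byte form F0 9D 98 9E at offsets 5–8.
U+BCB01 → 4-byte form F2 BC AC 81 at offsets 9–12.
U+0163 → 2-byte form C5 A3 at offsets 13–14.
U+E147 → 3-byte form EE 85 87 at offsets 15–17.
Offset 15 falls in char 6's range; it's byte 1 of EE 85 87 = 0xEE.

0xEE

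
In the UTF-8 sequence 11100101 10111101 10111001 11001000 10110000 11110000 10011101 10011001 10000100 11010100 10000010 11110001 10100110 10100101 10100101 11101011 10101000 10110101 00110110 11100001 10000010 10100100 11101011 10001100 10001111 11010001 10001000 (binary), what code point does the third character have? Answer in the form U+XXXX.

Offset 0: leading byte 0xE5 = 11100101 → 3-byte char #1 = E5 BD B9.
Offset 3: leading byte 0xC8 = 11001000 → 2-byte char #2 = C8 B0.
Offset 5: leading byte 0xF0 = 11110000 → 4-byte char #3 = F0 9D 99 84.
Leading byte 0xF0 = 11110000 matches 11110xxx → 4-byte sequence.
Byte 1: 0xF0 = 11110000, payload 000 (3 bits).
Byte 2: 0x9D = 10011101 (10xxxxxx ✓), payload 011101.
Byte 3: 0x99 = 10011001 (10xxxxxx ✓), payload 011001.
Byte 4: 0x84 = 10000100 (10xxxxxx ✓), payload 000100.
Concatenate: 000011101011001000100 = 0x1D644 (21 bits → U+1D644).

U+1D644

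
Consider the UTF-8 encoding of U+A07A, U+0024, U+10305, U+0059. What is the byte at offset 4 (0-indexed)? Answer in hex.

0xF0

U+A07A → 3-byte form EA 81 BA at offsets 0–2.
U+0024 → 1-byte form 24 at offsets 3–3.
U+10305 → 4-byte form F0 90 8C 85 at offsets 4–7.
Offset 4 falls in char 3's range; it's byte 1 of F0 90 8C 85 = 0xF0.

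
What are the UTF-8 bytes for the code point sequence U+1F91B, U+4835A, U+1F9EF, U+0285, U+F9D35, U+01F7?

U+1F91B: 4-byte form → F0 9F A4 9B.
U+4835A: 4-byte form → F1 88 8D 9A.
U+1F9EF: 4-byte form → F0 9F A7 AF.
U+0285: 2-byte form → CA 85.
U+F9D35: 4-byte form → F3 B9 B4 B5.
U+01F7: 2-byte form → C7 B7.
Concatenated (20 bytes): F0 9F A4 9B F1 88 8D 9A F0 9F A7 AF CA 85 F3 B9 B4 B5 C7 B7.

F0 9F A4 9B F1 88 8D 9A F0 9F A7 AF CA 85 F3 B9 B4 B5 C7 B7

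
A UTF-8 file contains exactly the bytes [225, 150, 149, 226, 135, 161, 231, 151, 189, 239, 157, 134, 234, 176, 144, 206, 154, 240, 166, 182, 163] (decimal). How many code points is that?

7

Byte at offset 0: 0xE1 = 11100001 → 3-byte char (#1). Advance 3.
Byte at offset 3: 0xE2 = 11100010 → 3-byte char (#2). Advance 3.
Byte at offset 6: 0xE7 = 11100111 → 3-byte char (#3). Advance 3.
Byte at offset 9: 0xEF = 11101111 → 3-byte char (#4). Advance 3.
Byte at offset 12: 0xEA = 11101010 → 3-byte char (#5). Advance 3.
Byte at offset 15: 0xCE = 11001110 → 2-byte char (#6). Advance 2.
Byte at offset 17: 0xF0 = 11110000 → 4-byte char (#7). Advance 4.
Reached end at offset 21 after 7 code points.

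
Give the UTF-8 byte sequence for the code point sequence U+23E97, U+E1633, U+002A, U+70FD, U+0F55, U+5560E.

U+23E97: 4-byte form → F0 A3 BA 97.
U+E1633: 4-byte form → F3 A1 98 B3.
U+002A: 1-byte form → 2A.
U+70FD: 3-byte form → E7 83 BD.
U+0F55: 3-byte form → E0 BD 95.
U+5560E: 4-byte form → F1 95 98 8E.
Concatenated (19 bytes): F0 A3 BA 97 F3 A1 98 B3 2A E7 83 BD E0 BD 95 F1 95 98 8E.

F0 A3 BA 97 F3 A1 98 B3 2A E7 83 BD E0 BD 95 F1 95 98 8E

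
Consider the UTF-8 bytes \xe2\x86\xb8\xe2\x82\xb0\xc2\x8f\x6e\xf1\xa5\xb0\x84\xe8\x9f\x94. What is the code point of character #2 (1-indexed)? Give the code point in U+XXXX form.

U+20B0

Offset 0: leading byte 0xE2 = 11100010 → 3-byte char #1 = E2 86 B8.
Offset 3: leading byte 0xE2 = 11100010 → 3-byte char #2 = E2 82 B0.
Leading byte 0xE2 = 11100010 matches 1110xxxx → 3-byte sequence.
Byte 1: 0xE2 = 11100010, payload 0010 (4 bits).
Byte 2: 0x82 = 10000010 (10xxxxxx ✓), payload 000010.
Byte 3: 0xB0 = 10110000 (10xxxxxx ✓), payload 110000.
Concatenate: 0010000010110000 = 0x20B0 (16 bits → U+20B0).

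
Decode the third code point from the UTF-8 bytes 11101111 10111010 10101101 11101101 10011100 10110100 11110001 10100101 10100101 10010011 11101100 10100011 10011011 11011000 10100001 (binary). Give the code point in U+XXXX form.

U+65953

Offset 0: leading byte 0xEF = 11101111 → 3-byte char #1 = EF BA AD.
Offset 3: leading byte 0xED = 11101101 → 3-byte char #2 = ED 9C B4.
Offset 6: leading byte 0xF1 = 11110001 → 4-byte char #3 = F1 A5 A5 93.
Leading byte 0xF1 = 11110001 matches 11110xxx → 4-byte sequence.
Byte 1: 0xF1 = 11110001, payload 001 (3 bits).
Byte 2: 0xA5 = 10100101 (10xxxxxx ✓), payload 100101.
Byte 3: 0xA5 = 10100101 (10xxxxxx ✓), payload 100101.
Byte 4: 0x93 = 10010011 (10xxxxxx ✓), payload 010011.
Concatenate: 001100101100101010011 = 0x65953 (21 bits → U+65953).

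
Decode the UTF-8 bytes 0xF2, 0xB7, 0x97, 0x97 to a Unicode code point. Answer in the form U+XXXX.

U+B75D7

Leading byte 0xF2 = 11110010 matches 11110xxx → 4-byte sequence.
Byte 1: 0xF2 = 11110010, payload 010 (3 bits).
Byte 2: 0xB7 = 10110111 (10xxxxxx ✓), payload 110111.
Byte 3: 0x97 = 10010111 (10xxxxxx ✓), payload 010111.
Byte 4: 0x97 = 10010111 (10xxxxxx ✓), payload 010111.
Concatenate: 010110111010111010111 = 0xB75D7 (21 bits → U+B75D7).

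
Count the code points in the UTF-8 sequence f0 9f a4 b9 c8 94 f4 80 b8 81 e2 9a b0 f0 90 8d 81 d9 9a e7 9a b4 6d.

8

Byte at offset 0: 0xF0 = 11110000 → 4-byte char (#1). Advance 4.
Byte at offset 4: 0xC8 = 11001000 → 2-byte char (#2). Advance 2.
Byte at offset 6: 0xF4 = 11110100 → 4-byte char (#3). Advance 4.
Byte at offset 10: 0xE2 = 11100010 → 3-byte char (#4). Advance 3.
Byte at offset 13: 0xF0 = 11110000 → 4-byte char (#5). Advance 4.
Byte at offset 17: 0xD9 = 11011001 → 2-byte char (#6). Advance 2.
Byte at offset 19: 0xE7 = 11100111 → 3-byte char (#7). Advance 3.
Byte at offset 22: 0x6D = 01101101 → 1-byte char (#8). Advance 1.
Reached end at offset 23 after 8 code points.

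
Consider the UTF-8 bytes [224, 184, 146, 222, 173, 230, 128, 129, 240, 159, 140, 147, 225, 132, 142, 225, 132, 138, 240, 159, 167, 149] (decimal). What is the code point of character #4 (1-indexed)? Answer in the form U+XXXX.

Offset 0: leading byte 0xE0 = 11100000 → 3-byte char #1 = E0 B8 92.
Offset 3: leading byte 0xDE = 11011110 → 2-byte char #2 = DE AD.
Offset 5: leading byte 0xE6 = 11100110 → 3-byte char #3 = E6 80 81.
Offset 8: leading byte 0xF0 = 11110000 → 4-byte char #4 = F0 9F 8C 93.
Leading byte 0xF0 = 11110000 matches 11110xxx → 4-byte sequence.
Byte 1: 0xF0 = 11110000, payload 000 (3 bits).
Byte 2: 0x9F = 10011111 (10xxxxxx ✓), payload 011111.
Byte 3: 0x8C = 10001100 (10xxxxxx ✓), payload 001100.
Byte 4: 0x93 = 10010011 (10xxxxxx ✓), payload 010011.
Concatenate: 000011111001100010011 = 0x1F313 (21 bits → U+1F313).

U+1F313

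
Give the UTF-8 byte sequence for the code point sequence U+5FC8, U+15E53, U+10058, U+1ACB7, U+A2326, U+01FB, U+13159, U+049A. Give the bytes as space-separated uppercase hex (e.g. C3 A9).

E5 BF 88 F0 95 B9 93 F0 90 81 98 F0 9A B2 B7 F2 A2 8C A6 C7 BB F0 93 85 99 D2 9A

U+5FC8: 3-byte form → E5 BF 88.
U+15E53: 4-byte form → F0 95 B9 93.
U+10058: 4-byte form → F0 90 81 98.
U+1ACB7: 4-byte form → F0 9A B2 B7.
U+A2326: 4-byte form → F2 A2 8C A6.
U+01FB: 2-byte form → C7 BB.
U+13159: 4-byte form → F0 93 85 99.
U+049A: 2-byte form → D2 9A.
Concatenated (27 bytes): E5 BF 88 F0 95 B9 93 F0 90 81 98 F0 9A B2 B7 F2 A2 8C A6 C7 BB F0 93 85 99 D2 9A.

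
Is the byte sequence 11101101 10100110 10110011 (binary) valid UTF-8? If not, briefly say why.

Structurally a 3-byte sequence; payload = 0xD9B3.
But 0xD9B3 is in U+D800–U+DFFF, the surrogate range. Surrogates are not Unicode scalar values and are forbidden in UTF-8.

invalid (encodes a surrogate (U+D800–U+DFFF))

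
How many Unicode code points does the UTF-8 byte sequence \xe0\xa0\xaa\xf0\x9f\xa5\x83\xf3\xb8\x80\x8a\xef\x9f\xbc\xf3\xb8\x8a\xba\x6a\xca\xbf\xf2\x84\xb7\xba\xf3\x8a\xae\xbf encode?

Byte at offset 0: 0xE0 = 11100000 → 3-byte char (#1). Advance 3.
Byte at offset 3: 0xF0 = 11110000 → 4-byte char (#2). Advance 4.
Byte at offset 7: 0xF3 = 11110011 → 4-byte char (#3). Advance 4.
Byte at offset 11: 0xEF = 11101111 → 3-byte char (#4). Advance 3.
Byte at offset 14: 0xF3 = 11110011 → 4-byte char (#5). Advance 4.
Byte at offset 18: 0x6A = 01101010 → 1-byte char (#6). Advance 1.
Byte at offset 19: 0xCA = 11001010 → 2-byte char (#7). Advance 2.
Byte at offset 21: 0xF2 = 11110010 → 4-byte char (#8). Advance 4.
Byte at offset 25: 0xF3 = 11110011 → 4-byte char (#9). Advance 4.
Reached end at offset 29 after 9 code points.

9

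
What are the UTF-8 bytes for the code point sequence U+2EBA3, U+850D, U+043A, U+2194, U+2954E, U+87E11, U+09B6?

F0 AE AE A3 E8 94 8D D0 BA E2 86 94 F0 A9 95 8E F2 87 B8 91 E0 A6 B6

U+2EBA3: 4-byte form → F0 AE AE A3.
U+850D: 3-byte form → E8 94 8D.
U+043A: 2-byte form → D0 BA.
U+2194: 3-byte form → E2 86 94.
U+2954E: 4-byte form → F0 A9 95 8E.
U+87E11: 4-byte form → F2 87 B8 91.
U+09B6: 3-byte form → E0 A6 B6.
Concatenated (23 bytes): F0 AE AE A3 E8 94 8D D0 BA E2 86 94 F0 A9 95 8E F2 87 B8 91 E0 A6 B6.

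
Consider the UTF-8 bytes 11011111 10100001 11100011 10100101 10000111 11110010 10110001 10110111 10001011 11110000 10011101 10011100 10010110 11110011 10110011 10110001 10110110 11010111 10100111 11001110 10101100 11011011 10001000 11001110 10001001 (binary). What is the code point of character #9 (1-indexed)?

U+0389

Offset 0: leading byte 0xDF = 11011111 → 2-byte char #1 = DF A1.
Offset 2: leading byte 0xE3 = 11100011 → 3-byte char #2 = E3 A5 87.
Offset 5: leading byte 0xF2 = 11110010 → 4-byte char #3 = F2 B1 B7 8B.
Offset 9: leading byte 0xF0 = 11110000 → 4-byte char #4 = F0 9D 9C 96.
Offset 13: leading byte 0xF3 = 11110011 → 4-byte char #5 = F3 B3 B1 B6.
Offset 17: leading byte 0xD7 = 11010111 → 2-byte char #6 = D7 A7.
Offset 19: leading byte 0xCE = 11001110 → 2-byte char #7 = CE AC.
Offset 21: leading byte 0xDB = 11011011 → 2-byte char #8 = DB 88.
Offset 23: leading byte 0xCE = 11001110 → 2-byte char #9 = CE 89.
Leading byte 0xCE = 11001110 matches 110xxxxx → 2-byte sequence.
Byte 1: 0xCE = 11001110, payload 01110 (5 bits).
Byte 2: 0x89 = 10001001 (10xxxxxx ✓), payload 001001.
Concatenate: 01110001001 = 0x389 (11 bits → U+0389).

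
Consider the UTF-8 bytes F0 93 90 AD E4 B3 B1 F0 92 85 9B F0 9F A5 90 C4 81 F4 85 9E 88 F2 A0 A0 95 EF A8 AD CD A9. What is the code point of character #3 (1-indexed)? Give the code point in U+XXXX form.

Offset 0: leading byte 0xF0 = 11110000 → 4-byte char #1 = F0 93 90 AD.
Offset 4: leading byte 0xE4 = 11100100 → 3-byte char #2 = E4 B3 B1.
Offset 7: leading byte 0xF0 = 11110000 → 4-byte char #3 = F0 92 85 9B.
Leading byte 0xF0 = 11110000 matches 11110xxx → 4-byte sequence.
Byte 1: 0xF0 = 11110000, payload 000 (3 bits).
Byte 2: 0x92 = 10010010 (10xxxxxx ✓), payload 010010.
Byte 3: 0x85 = 10000101 (10xxxxxx ✓), payload 000101.
Byte 4: 0x9B = 10011011 (10xxxxxx ✓), payload 011011.
Concatenate: 000010010000101011011 = 0x1215B (21 bits → U+1215B).

U+1215B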